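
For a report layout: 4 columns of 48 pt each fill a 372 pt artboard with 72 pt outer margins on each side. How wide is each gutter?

Inside the margins: 372 − 144 = 228 pt.
Columns use 192 pt, leaving 36 pt across 3 gutters = 12 pt each.

12 pt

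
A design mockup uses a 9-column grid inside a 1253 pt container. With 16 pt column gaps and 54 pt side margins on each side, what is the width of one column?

113 pt

Content width = 1253 − 2·54 = 1145 pt.
9 columns + 8 column gaps: 9c + 8·16 = 1145.
9c = 1145 − 128 = 1017, so c = 113 pt.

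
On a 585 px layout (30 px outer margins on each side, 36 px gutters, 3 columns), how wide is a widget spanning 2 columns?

338 px

Take off 60 px of margins, leaving 525 px.
3 columns + 2 gutters: 3c + 2·36 = 525.
3c = 525 − 72 = 453, so c = 151 px.
2 columns plus 1 gutter: 302 + 36 = 338 px.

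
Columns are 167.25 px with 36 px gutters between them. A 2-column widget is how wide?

370.5 px

2 columns plus 1 gutter: 334.5 + 36 = 370.5 px.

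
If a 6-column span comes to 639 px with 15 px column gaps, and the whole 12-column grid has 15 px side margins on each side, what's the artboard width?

1323 px

6 columns + 5 column gaps: 6c + 5·15 = 639.
6c = 639 − 75 = 564, so c = 94 px.
Total width: 2·15 + 12·94 + 11·15 = 1323 px.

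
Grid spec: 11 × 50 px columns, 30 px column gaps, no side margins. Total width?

850 px

Summing: 550 + 300 = 850 px.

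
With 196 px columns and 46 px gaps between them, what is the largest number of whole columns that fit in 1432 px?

k columns need k·196 + (k−1)·46 = k·242 − 46.
k·242 − 46 ≤ 1432 → k ≤ 1478 / 242 ≈ 6.11, so k = 6.

6 columns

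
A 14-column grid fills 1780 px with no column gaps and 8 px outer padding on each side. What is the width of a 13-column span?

1638 px

Take off 16 px of margins, leaving 1764 px.
With no column gaps, each column is 1764/14 = 126 px.
With no column gaps, 13 columns span 13·126 = 1638 px.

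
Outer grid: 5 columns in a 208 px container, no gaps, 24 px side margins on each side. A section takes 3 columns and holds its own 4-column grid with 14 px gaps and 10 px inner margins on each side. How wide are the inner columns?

Outer content = 208 − 2·24 = 160 px.
With no gaps, each column is 160/5 = 32 px.
With no gaps, 3 columns span 3·32 = 96 px.
Inner content = 96 − 2·10 = 76 px.
Subtracting 3 gaps of 14 leaves 34 for 4 columns, so d = 8.5 px.

8.5 px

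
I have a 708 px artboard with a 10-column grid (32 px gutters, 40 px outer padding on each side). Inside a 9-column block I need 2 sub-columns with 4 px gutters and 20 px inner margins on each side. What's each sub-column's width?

259 px

Inside the margins: 708 − 80 = 628 px.
628 − 9·32 = 340; ÷10 gives c = 34 px.
9-column span = 9·34 + 8·32 = 562 px.
Inner content = 562 − 2·20 = 522 px.
2d + 1·4 = 522 → 2d = 518 → d = 259 px.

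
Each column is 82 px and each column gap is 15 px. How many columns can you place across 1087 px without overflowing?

k columns need k·82 + (k−1)·15 = k·97 − 15.
k·97 − 15 ≤ 1087 → k ≤ 1102 / 97 ≈ 11.36, so k = 11.

11 columns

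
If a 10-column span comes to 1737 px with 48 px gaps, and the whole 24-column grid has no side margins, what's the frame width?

4236 px

Subtracting 9 gaps of 48 leaves 1305 for 10 columns, so c = 130.5 px.
Summing: 3132 + 1104 = 4236 px.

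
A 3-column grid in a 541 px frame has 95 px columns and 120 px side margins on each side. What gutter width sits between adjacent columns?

Take off 240 px of margins, leaving 301 px.
3 columns take 3·95 = 285 px; remaining 16 splits into 2 gutters.
g = 16 / 2 = 8 px.

8 px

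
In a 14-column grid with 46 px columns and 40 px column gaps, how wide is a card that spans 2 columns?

Span of 2: 2·46 + 1·40 = 92 + 40 = 132 px.

132 px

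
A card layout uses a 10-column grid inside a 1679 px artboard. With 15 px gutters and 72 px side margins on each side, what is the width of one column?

140 px

Take off 144 px of margins, leaving 1535 px.
10 columns + 9 gutters: 10c + 9·15 = 1535.
10c = 1535 − 135 = 1400, so c = 140 px.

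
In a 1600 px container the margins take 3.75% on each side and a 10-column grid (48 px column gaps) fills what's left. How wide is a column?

104.8 px

Each margin = 3.75% of 1600 = 60 px; content = 1600 − 2·60 = 1480 px.
1480 − 9·48 = 1048; ÷10 gives c = 104.8 px.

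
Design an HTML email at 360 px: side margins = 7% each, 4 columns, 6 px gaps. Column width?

72.9 px

Each margin = 7% of 360 = 25.2 px; content = 360 − 2·25.2 = 309.6 px.
4 columns + 3 gaps: 4c + 3·6 = 309.6.
4c = 309.6 − 18 = 291.6, so c = 72.9 px.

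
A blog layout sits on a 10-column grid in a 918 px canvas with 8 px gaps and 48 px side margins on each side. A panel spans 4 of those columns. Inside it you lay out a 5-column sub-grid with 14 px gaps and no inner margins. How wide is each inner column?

53.6 px

Subtract both margins: 918 − 2·48 = 822 px.
822 − 9·8 = 750; ÷10 gives c = 75 px.
4 columns plus 3 gaps: 300 + 24 = 324 px.
5 columns + 4 gaps: 5d + 4·14 = 324.
5d = 324 − 56 = 268, so d = 53.6 px.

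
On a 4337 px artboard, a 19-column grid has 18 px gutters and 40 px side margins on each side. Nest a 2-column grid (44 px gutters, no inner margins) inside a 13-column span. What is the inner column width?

Subtract both margins: 4337 − 2·40 = 4257 px.
19c + 18·18 = 4257 → 19c = 3933 → c = 207 px.
13-column span = 13·207 + 12·18 = 2907 px.
2907 − 1·44 = 2863; ÷2 gives d = 1431.5 px.

1431.5 px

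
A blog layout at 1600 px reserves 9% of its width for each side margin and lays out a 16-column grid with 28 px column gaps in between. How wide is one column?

55.75 px

Each margin = 9% of 1600 = 144 px; content = 1600 − 2·144 = 1312 px.
1312 − 15·28 = 892; ÷16 gives c = 55.75 px.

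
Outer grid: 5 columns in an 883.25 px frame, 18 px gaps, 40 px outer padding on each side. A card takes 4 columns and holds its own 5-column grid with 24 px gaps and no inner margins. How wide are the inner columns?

Take off 80 px of margins, leaving 803.25 px.
5 columns + 4 gaps: 5c + 4·18 = 803.25.
5c = 803.25 − 72 = 731.25, so c = 146.25 px.
4 columns plus 3 gaps: 585 + 54 = 639 px.
Subtracting 4 gaps of 24 leaves 543 for 5 columns, so d = 108.6 px.

108.6 px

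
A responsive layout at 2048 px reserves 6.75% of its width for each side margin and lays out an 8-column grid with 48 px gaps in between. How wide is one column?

2048 × (1 − 2·6.75%) = 2048 × 86.5% = 1771.52 px for the columns.
8 columns + 7 gaps: 8c + 7·48 = 1771.52.
8c = 1771.52 − 336 = 1435.52, so c = 179.44 px.

179.44 px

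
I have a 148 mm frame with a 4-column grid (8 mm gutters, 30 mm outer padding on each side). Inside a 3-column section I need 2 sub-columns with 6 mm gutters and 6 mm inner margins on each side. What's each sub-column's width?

23 mm

Take off 60 mm of margins, leaving 88 mm.
4 columns + 3 gutters: 4c + 3·8 = 88.
4c = 88 − 24 = 64, so c = 16 mm.
3-column span = 3·16 + 2·8 = 64 mm.
Inner content = 64 − 2·6 = 52 mm.
2 columns + 1 gutter: 2d + 1·6 = 52.
2d = 52 − 6 = 46, so d = 23 mm.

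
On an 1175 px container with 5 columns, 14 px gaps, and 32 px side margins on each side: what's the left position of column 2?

Content = 1175 − 2·32 = 1111 px.
5 columns + 4 gaps: 5c + 4·14 = 1111.
5c = 1111 − 56 = 1055, so c = 211 px.
Before column 2: the margin + 1 column + 1 gap.
Offset = 32 + 1·(211 + 14) = 32 + 225 = 257 px.

257 px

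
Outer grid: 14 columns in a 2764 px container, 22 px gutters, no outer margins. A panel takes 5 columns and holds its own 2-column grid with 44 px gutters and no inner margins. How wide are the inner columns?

14c + 13·22 = 2764 → 14c = 2478 → c = 177 px.
5 columns plus 4 gutters: 885 + 88 = 973 px.
Subtracting 1 gutter of 44 leaves 929 for 2 columns, so d = 464.5 px.

464.5 px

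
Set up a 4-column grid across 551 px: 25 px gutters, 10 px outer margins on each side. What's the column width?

Content width = 551 − 2·10 = 531 px.
Subtracting 3 gutters of 25 leaves 456 for 4 columns, so c = 114 px.

114 px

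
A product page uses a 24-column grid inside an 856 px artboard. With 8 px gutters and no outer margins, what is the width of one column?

Subtracting 23 gutters of 8 leaves 672 for 24 columns, so c = 28 px.

28 px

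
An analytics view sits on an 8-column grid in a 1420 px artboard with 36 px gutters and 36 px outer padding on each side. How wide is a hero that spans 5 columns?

829 px

Inside the margins: 1420 − 72 = 1348 px.
8 columns + 7 gutters: 8c + 7·36 = 1348.
8c = 1348 − 252 = 1096, so c = 137 px.
Span of 5: 5·137 + 4·36 = 685 + 144 = 829 px.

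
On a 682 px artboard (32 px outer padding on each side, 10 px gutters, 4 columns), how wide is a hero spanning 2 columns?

Content width = 682 − 2·32 = 618 px.
4 columns + 3 gutters: 4c + 3·10 = 618.
4c = 618 − 30 = 588, so c = 147 px.
Span of 2: 2·147 + 1·10 = 294 + 10 = 304 px.

304 px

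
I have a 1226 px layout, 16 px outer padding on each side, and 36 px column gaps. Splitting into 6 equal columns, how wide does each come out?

Subtract both margins: 1226 − 2·16 = 1194 px.
Subtracting 5 column gaps of 36 leaves 1014 for 6 columns, so c = 169 px.

169 px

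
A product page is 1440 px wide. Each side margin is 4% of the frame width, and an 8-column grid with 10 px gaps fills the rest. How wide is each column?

156.85 px

Margins: 4% × 1440 = 57.6 px each, so content = 1440 − 115.2 = 1324.8 px.
8c + 7·10 = 1324.8 → 8c = 1254.8 → c = 156.85 px.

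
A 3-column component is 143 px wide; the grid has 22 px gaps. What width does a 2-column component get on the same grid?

88 px

3c + 2·22 = 143 → 3c = 99 → c = 33 px.
2-column span = 2·33 + 1·22 = 88 px.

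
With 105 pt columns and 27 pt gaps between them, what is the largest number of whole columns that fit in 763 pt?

5 columns

k columns need k·105 + (k−1)·27 = k·132 − 27.
k·132 − 27 ≤ 763 → k ≤ 790 / 132 ≈ 5.98, so k = 5.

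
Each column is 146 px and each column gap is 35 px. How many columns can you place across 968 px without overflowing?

5 columns

5 columns: 5·146 + 4·35 = 870 px ≤ 968.
6 columns: 1051 px > 968. So 5.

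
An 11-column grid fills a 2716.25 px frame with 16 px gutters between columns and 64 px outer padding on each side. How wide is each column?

220.75 px

Content width = 2716.25 − 2·64 = 2588.25 px.
11c + 10·16 = 2588.25 → 11c = 2428.25 → c = 220.75 px.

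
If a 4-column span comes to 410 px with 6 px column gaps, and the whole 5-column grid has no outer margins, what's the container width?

4 columns + 3 column gaps: 4c + 3·6 = 410.
4c = 410 − 18 = 392, so c = 98 px.
Summing: 490 + 24 = 514 px.

514 px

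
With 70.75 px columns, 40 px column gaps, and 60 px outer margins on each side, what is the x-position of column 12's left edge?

Each column+gutter stride is 110.75 px; 11 of them past the 60 px margin is 60 + 1218.25 = 1278.25 px.

1278.25 px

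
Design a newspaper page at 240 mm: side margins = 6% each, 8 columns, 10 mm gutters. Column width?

Margins: 6% × 240 = 14.4 mm each, so content = 240 − 28.8 = 211.2 mm.
8c + 7·10 = 211.2 → 8c = 141.2 → c = 17.65 mm.

17.65 mm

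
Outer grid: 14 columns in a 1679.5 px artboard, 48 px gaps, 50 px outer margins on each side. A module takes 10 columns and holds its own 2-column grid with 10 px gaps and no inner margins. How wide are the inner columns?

552.25 px

Inside the margins: 1679.5 − 100 = 1579.5 px.
1579.5 − 13·48 = 955.5; ÷14 gives c = 68.25 px.
10-column span = 10·68.25 + 9·48 = 1114.5 px.
2 columns + 1 gap: 2d + 1·10 = 1114.5.
2d = 1114.5 − 10 = 1104.5, so d = 552.25 px.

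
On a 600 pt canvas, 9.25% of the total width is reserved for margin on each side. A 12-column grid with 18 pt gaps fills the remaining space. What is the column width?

Margins: 9.25% × 600 = 55.5 pt each, so content = 600 − 111 = 489 pt.
12c + 11·18 = 489 → 12c = 291 → c = 24.25 pt.

24.25 pt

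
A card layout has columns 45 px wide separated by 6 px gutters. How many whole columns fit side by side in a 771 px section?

15 columns

Each extra column adds 45 + 6 = 51 px.
(771 + 6) / 51 = 15.24, so 15 columns fit.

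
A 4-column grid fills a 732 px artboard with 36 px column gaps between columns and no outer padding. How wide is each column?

156 px

4 columns + 3 column gaps: 4c + 3·36 = 732.
4c = 732 − 108 = 624, so c = 156 px.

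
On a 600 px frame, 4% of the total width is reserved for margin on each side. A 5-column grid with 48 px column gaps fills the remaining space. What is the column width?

Each margin = 4% of 600 = 24 px; content = 600 − 2·24 = 552 px.
Subtracting 4 column gaps of 48 leaves 360 for 5 columns, so c = 72 px.

72 px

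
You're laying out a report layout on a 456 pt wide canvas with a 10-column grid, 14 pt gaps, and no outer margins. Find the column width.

10c + 9·14 = 456 → 10c = 330 → c = 33 pt.

33 pt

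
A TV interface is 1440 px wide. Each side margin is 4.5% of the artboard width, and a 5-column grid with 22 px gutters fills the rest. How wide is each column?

244.48 px

1440 × (1 − 2·4.5%) = 1440 × 91% = 1310.4 px for the columns.
1310.4 − 4·22 = 1222.4; ÷5 gives c = 244.48 px.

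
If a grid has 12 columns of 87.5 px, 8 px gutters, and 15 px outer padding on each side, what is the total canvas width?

1168 px

Total width: 2·15 + 12·87.5 + 11·8 = 1168 px.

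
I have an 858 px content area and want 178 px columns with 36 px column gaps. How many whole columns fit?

k columns need k·178 + (k−1)·36 = k·214 − 36.
k·214 − 36 ≤ 858 → k ≤ 894 / 214 ≈ 4.18, so k = 4.

4 columns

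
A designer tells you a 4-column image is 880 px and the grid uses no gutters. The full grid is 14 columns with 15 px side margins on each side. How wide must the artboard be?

3110 px

880 / 4 = 220 px per column.
Summing: 30 + 3080 = 3110 px.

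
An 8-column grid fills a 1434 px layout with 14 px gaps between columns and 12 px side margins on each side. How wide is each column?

Inside the margins: 1434 − 24 = 1410 px.
8 columns + 7 gaps: 8c + 7·14 = 1410.
8c = 1410 − 98 = 1312, so c = 164 px.

164 px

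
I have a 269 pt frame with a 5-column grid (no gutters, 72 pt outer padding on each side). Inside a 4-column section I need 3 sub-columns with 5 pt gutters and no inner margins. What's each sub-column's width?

Inside the margins: 269 − 144 = 125 pt.
5c = 125 → c = 25 pt.
With no gutters, 4 columns span 4·25 = 100 pt.
3d + 2·5 = 100 → 3d = 90 → d = 30 pt.

30 pt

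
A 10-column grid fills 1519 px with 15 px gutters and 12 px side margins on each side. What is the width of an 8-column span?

Take off 24 px of margins, leaving 1495 px.
Subtracting 9 gutters of 15 leaves 1360 for 10 columns, so c = 136 px.
8-column span = 8·136 + 7·15 = 1193 px.

1193 px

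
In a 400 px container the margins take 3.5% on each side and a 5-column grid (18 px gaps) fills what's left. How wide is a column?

Margins: 3.5% × 400 = 14 px each, so content = 400 − 28 = 372 px.
Subtracting 4 gaps of 18 leaves 300 for 5 columns, so c = 60 px.

60 px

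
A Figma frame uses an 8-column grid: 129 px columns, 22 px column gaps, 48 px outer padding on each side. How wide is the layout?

Total width: 2·48 + 8·129 + 7·22 = 1282 px.

1282 px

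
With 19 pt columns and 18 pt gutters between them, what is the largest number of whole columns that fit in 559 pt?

15 columns

Each extra column adds 19 + 18 = 37 pt.
(559 + 18) / 37 = 15.59, so 15 columns fit.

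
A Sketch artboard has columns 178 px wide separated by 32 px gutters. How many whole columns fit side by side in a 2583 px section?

12 columns: 12·178 + 11·32 = 2488 px ≤ 2583.
13 columns: 2698 px > 2583. So 12.

12 columns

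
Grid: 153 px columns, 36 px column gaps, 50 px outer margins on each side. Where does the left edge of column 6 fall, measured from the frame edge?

Column 6 starts at margin + 5·(column + gutter) = 50 + 5·189 = 995 px.

995 px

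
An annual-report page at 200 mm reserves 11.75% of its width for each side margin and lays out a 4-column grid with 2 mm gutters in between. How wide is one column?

Each margin = 11.75% of 200 = 23.5 mm; content = 200 − 2·23.5 = 153 mm.
4c + 3·2 = 153 → 4c = 147 → c = 36.75 mm.

36.75 mm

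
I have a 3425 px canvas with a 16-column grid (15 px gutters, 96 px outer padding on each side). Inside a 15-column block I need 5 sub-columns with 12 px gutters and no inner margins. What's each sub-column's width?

Outer content = 3425 − 2·96 = 3233 px.
3233 − 15·15 = 3008; ÷16 gives c = 188 px.
15 columns plus 14 gutters: 2820 + 210 = 3030 px.
3030 − 4·12 = 2982; ÷5 gives d = 596.4 px.

596.4 px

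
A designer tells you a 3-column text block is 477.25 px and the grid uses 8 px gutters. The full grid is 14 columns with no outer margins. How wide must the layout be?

2256.5 px

Subtracting 2 gutters of 8 leaves 461.25 for 3 columns, so c = 153.75 px.
Summing: 2152.5 + 104 = 2256.5 px.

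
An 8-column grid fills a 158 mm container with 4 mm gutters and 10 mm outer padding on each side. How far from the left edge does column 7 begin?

116.5 mm

Take off 20 mm of margins, leaving 138 mm.
138 − 7·4 = 110; ÷8 gives c = 13.75 mm.
Column 7 starts at margin + 6·(column + gutter) = 10 + 6·17.75 = 116.5 mm.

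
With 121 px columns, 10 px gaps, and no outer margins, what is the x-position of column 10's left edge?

No margin, so column 10 starts at 9·(column + gutter) = 9·131 = 1179 px.

1179 px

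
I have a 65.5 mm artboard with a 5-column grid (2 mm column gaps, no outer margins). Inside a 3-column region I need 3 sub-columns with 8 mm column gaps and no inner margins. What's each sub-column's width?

Subtracting 4 column gaps of 2 leaves 57.5 for 5 columns, so c = 11.5 mm.
3-column span = 3·11.5 + 2·2 = 38.5 mm.
38.5 − 2·8 = 22.5; ÷3 gives d = 7.5 mm.

7.5 mm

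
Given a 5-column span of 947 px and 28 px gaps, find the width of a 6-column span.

1142 px

Subtracting 4 gaps of 28 leaves 835 for 5 columns, so c = 167 px.
Span of 6: 6·167 + 5·28 = 1002 + 140 = 1142 px.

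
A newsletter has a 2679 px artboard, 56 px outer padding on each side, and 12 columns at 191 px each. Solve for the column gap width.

Inside the margins: 2679 − 112 = 2567 px.
Columns use 2292 px, leaving 275 px across 11 column gaps = 25 px each.

25 px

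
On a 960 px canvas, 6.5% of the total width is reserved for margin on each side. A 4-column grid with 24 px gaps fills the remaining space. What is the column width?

190.8 px

Each margin = 6.5% of 960 = 62.4 px; content = 960 − 2·62.4 = 835.2 px.
835.2 − 3·24 = 763.2; ÷4 gives c = 190.8 px.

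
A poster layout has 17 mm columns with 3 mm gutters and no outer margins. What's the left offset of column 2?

Before column 2: 1 column + 1 gutter.
Offset = 1·(17 + 3) = 1·20 = 20 mm.

20 mm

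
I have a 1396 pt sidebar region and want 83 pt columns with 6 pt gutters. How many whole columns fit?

k columns need k·83 + (k−1)·6 = k·89 − 6.
k·89 − 6 ≤ 1396 → k ≤ 1402 / 89 ≈ 15.75, so k = 15.

15 columns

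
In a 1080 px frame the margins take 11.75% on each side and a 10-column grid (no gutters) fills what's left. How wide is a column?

82.62 px

1080 × (1 − 2·11.75%) = 1080 × 76.5% = 826.2 px for the columns.
With no gutters, each column is 826.2/10 = 82.62 px.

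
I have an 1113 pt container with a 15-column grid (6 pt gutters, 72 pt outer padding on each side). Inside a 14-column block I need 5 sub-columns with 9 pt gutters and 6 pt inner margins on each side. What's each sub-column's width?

171.2 pt

Outer content = 1113 − 2·72 = 969 pt.
15 columns + 14 gutters: 15c + 14·6 = 969.
15c = 969 − 84 = 885, so c = 59 pt.
Span of 14: 14·59 + 13·6 = 826 + 78 = 904 pt.
Inner content = 904 − 2·6 = 892 pt.
5 columns + 4 gutters: 5d + 4·9 = 892.
5d = 892 − 36 = 856, so d = 171.2 pt.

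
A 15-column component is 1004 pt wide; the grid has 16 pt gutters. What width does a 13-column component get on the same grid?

868 pt

15 columns + 14 gutters: 15c + 14·16 = 1004.
15c = 1004 − 224 = 780, so c = 52 pt.
Span of 13: 13·52 + 12·16 = 676 + 192 = 868 pt.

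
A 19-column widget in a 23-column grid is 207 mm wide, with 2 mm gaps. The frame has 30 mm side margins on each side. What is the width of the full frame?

311 mm

207 − 18·2 = 171; ÷19 gives c = 9 mm.
Adding margins, columns and gutters: 60 + 207 + 44 = 311 mm.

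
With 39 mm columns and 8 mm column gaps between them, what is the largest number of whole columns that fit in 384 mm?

8 columns

8 columns: 8·39 + 7·8 = 368 mm ≤ 384.
9 columns: 415 mm > 384. So 8.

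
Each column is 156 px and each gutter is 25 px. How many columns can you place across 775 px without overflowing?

4 columns

k columns need k·156 + (k−1)·25 = k·181 − 25.
k·181 − 25 ≤ 775 → k ≤ 800 / 181 ≈ 4.42, so k = 4.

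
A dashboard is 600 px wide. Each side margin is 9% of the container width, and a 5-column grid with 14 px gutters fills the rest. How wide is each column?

87.2 px

600 × (1 − 2·9%) = 600 × 82% = 492 px for the columns.
492 − 4·14 = 436; ÷5 gives c = 87.2 px.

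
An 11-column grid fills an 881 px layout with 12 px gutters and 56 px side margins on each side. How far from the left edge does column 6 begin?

411 px

Subtract both margins: 881 − 2·56 = 769 px.
Subtracting 10 gutters of 12 leaves 649 for 11 columns, so c = 59 px.
Before column 6: the margin + 5 columns + 5 gutters.
Offset = 56 + 5·(59 + 12) = 56 + 355 = 411 px.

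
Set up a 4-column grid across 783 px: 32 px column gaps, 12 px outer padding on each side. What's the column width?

Inside the margins: 783 − 24 = 759 px.
Subtracting 3 column gaps of 32 leaves 663 for 4 columns, so c = 165.75 px.

165.75 px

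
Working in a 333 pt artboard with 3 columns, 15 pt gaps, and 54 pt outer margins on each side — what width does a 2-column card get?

Inside the margins: 333 − 108 = 225 pt.
3c + 2·15 = 225 → 3c = 195 → c = 65 pt.
2 columns plus 1 gap: 130 + 15 = 145 pt.

145 pt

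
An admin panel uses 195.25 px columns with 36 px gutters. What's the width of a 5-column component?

5 columns plus 4 gutters: 976.25 + 144 = 1120.25 px.

1120.25 px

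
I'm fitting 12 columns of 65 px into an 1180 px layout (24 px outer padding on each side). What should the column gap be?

32 px

Content width = 1180 − 2·24 = 1132 px.
Columns use 780 px, leaving 352 px across 11 column gaps = 32 px each.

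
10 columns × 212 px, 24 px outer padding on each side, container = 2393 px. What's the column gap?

Content width = 2393 − 2·24 = 2345 px.
10·212 + 9g = 2345 → 9g = 225 → g = 25 px.

25 px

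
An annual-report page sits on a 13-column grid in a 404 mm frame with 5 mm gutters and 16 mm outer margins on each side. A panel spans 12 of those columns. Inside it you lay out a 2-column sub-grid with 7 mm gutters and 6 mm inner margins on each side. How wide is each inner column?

Take off 32 mm of margins, leaving 372 mm.
Subtracting 12 gutters of 5 leaves 312 for 13 columns, so c = 24 mm.
12 columns plus 11 gutters: 288 + 55 = 343 mm.
Inner content = 343 − 2·6 = 331 mm.
Subtracting 1 gutter of 7 leaves 324 for 2 columns, so d = 162 mm.

162 mm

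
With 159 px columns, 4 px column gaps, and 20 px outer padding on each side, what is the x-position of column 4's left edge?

509 px

Column 4 starts at margin + 3·(column + gutter) = 20 + 3·163 = 509 px.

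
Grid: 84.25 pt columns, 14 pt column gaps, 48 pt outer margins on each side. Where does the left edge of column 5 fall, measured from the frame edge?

441 pt

Column 5 starts at margin + 4·(column + gutter) = 48 + 4·98.25 = 441 pt.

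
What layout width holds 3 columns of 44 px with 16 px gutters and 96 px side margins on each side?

Layout = 2·96 + 3·44 + 2·16 = 192 + 132 + 32 = 356 px.

356 px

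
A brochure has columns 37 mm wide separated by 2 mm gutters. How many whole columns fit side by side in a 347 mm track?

8 columns

Each extra column adds 37 + 2 = 39 mm.
(347 + 2) / 39 = 8.95, so 8 columns fit.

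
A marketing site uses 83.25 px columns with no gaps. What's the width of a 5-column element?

With no gaps, 5 columns span 5·83.25 = 416.25 px.

416.25 px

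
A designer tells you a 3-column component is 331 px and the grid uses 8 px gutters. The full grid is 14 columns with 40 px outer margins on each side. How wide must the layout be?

1654 px

Subtracting 2 gutters of 8 leaves 315 for 3 columns, so c = 105 px.
Adding margins, columns and gutters: 80 + 1470 + 104 = 1654 px.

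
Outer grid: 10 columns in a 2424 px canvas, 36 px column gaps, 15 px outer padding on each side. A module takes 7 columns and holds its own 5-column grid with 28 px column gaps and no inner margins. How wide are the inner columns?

Outer content = 2424 − 2·15 = 2394 px.
10c + 9·36 = 2394 → 10c = 2070 → c = 207 px.
Span of 7: 7·207 + 6·36 = 1449 + 216 = 1665 px.
5 columns + 4 column gaps: 5d + 4·28 = 1665.
5d = 1665 − 112 = 1553, so d = 310.6 px.

310.6 px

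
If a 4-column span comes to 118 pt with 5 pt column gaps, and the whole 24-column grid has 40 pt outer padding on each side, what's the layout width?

813 pt

4c + 3·5 = 118 → 4c = 103 → c = 25.75 pt.
Total width: 2·40 + 24·25.75 + 23·5 = 813 pt.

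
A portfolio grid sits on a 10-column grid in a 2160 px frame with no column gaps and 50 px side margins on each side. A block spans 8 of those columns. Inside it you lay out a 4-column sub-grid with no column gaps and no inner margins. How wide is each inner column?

Outer content = 2160 − 2·50 = 2060 px.
With no column gaps, each column is 2060/10 = 206 px.
8-column span = 8·206 = 1648 px.
With no column gaps, each column is 1648/4 = 412 px.

412 px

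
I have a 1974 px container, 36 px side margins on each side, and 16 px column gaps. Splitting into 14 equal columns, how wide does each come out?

Subtract both margins: 1974 − 2·36 = 1902 px.
14c + 13·16 = 1902 → 14c = 1694 → c = 121 px.

121 px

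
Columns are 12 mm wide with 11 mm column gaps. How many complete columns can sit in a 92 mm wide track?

4 columns: 4·12 + 3·11 = 81 mm ≤ 92.
5 columns: 104 mm > 92. So 4.

4 columns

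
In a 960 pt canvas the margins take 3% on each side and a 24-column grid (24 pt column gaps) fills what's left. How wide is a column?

960 × (1 − 2·3%) = 960 × 94% = 902.4 pt for the columns.
24 columns + 23 column gaps: 24c + 23·24 = 902.4.
24c = 902.4 − 552 = 350.4, so c = 14.6 pt.

14.6 pt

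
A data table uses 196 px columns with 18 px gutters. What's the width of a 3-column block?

3 columns plus 2 gutters: 588 + 36 = 624 px.

624 px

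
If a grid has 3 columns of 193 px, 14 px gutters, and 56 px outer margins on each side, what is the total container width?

719 px

Adding margins, columns and gutters: 112 + 579 + 28 = 719 px.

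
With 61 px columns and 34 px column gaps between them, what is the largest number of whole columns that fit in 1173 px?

Each extra column adds 61 + 34 = 95 px.
(1173 + 34) / 95 = 12.71, so 12 columns fit.

12 columns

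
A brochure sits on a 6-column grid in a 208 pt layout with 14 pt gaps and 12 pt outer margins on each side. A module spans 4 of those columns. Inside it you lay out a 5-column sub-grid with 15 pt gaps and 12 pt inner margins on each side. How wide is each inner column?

Subtract both margins: 208 − 2·12 = 184 pt.
184 − 5·14 = 114; ÷6 gives c = 19 pt.
4-column span = 4·19 + 3·14 = 118 pt.
Inner content = 118 − 2·12 = 94 pt.
5d + 4·15 = 94 → 5d = 34 → d = 6.8 pt.

6.8 pt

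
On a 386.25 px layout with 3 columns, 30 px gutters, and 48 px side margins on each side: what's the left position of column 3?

261.5 px

Take off 96 px of margins, leaving 290.25 px.
Subtracting 2 gutters of 30 leaves 230.25 for 3 columns, so c = 76.75 px.
Column 3 starts at margin + 2·(column + gutter) = 48 + 2·106.75 = 261.5 px.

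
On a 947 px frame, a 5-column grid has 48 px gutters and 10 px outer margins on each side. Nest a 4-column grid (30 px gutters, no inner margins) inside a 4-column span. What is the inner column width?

160.5 px

Subtract both margins: 947 − 2·10 = 927 px.
Subtracting 4 gutters of 48 leaves 735 for 5 columns, so c = 147 px.
4 columns plus 3 gutters: 588 + 144 = 732 px.
732 − 3·30 = 642; ÷4 gives d = 160.5 px.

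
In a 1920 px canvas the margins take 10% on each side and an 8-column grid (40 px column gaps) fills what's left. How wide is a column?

Each margin = 10% of 1920 = 192 px; content = 1920 − 2·192 = 1536 px.
1536 − 7·40 = 1256; ÷8 gives c = 157 px.

157 px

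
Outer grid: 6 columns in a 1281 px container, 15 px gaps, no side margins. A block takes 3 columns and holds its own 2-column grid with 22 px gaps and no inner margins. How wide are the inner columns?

1281 − 5·15 = 1206; ÷6 gives c = 201 px.
3 columns plus 2 gaps: 603 + 30 = 633 px.
2 columns + 1 gap: 2d + 1·22 = 633.
2d = 633 − 22 = 611, so d = 305.5 px.

305.5 px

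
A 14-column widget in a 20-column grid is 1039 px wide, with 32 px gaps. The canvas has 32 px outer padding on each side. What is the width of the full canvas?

Subtracting 13 gaps of 32 leaves 623 for 14 columns, so c = 44.5 px.
Adding margins, columns and gutters: 64 + 890 + 608 = 1562 px.

1562 px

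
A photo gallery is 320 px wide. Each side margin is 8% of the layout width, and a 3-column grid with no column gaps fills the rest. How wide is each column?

320 × (1 − 2·8%) = 320 × 84% = 268.8 px for the columns.
3c = 268.8 → c = 89.6 px.

89.6 px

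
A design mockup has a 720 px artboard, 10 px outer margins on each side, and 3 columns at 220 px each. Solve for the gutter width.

20 px

Inside the margins: 720 − 20 = 700 px.
3·220 + 2g = 700 → 2g = 40 → g = 20 px.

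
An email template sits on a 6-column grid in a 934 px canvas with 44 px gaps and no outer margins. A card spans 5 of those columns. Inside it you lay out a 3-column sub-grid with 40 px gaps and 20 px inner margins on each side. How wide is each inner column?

217 px

Subtracting 5 gaps of 44 leaves 714 for 6 columns, so c = 119 px.
5-column span = 5·119 + 4·44 = 771 px.
Inner content = 771 − 2·20 = 731 px.
3 columns + 2 gaps: 3d + 2·40 = 731.
3d = 731 − 80 = 651, so d = 217 px.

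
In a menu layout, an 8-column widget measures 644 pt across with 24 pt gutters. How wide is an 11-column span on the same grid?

8c + 7·24 = 644 → 8c = 476 → c = 59.5 pt.
11-column span = 11·59.5 + 10·24 = 894.5 pt.

894.5 pt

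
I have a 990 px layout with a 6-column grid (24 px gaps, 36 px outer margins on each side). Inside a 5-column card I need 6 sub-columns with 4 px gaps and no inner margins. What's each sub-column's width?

123.5 px

Inside the margins: 990 − 72 = 918 px.
Subtracting 5 gaps of 24 leaves 798 for 6 columns, so c = 133 px.
5-column span = 5·133 + 4·24 = 761 px.
6 columns + 5 gaps: 6d + 5·4 = 761.
6d = 761 − 20 = 741, so d = 123.5 px.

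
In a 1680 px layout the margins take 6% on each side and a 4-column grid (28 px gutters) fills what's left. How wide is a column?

348.6 px

Margins: 6% × 1680 = 100.8 px each, so content = 1680 − 201.6 = 1478.4 px.
1478.4 − 3·28 = 1394.4; ÷4 gives c = 348.6 px.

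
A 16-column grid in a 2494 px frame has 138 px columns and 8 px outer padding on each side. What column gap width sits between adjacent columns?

18 px

Take off 16 px of margins, leaving 2478 px.
Columns use 2208 px, leaving 270 px across 15 column gaps = 18 px each.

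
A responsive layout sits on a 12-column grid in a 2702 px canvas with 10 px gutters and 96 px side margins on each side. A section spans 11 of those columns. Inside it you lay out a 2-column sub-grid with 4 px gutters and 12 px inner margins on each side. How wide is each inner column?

Subtract both margins: 2702 − 2·96 = 2510 px.
Subtracting 11 gutters of 10 leaves 2400 for 12 columns, so c = 200 px.
11 columns plus 10 gutters: 2200 + 100 = 2300 px.
Inner content = 2300 − 2·12 = 2276 px.
2276 − 1·4 = 2272; ÷2 gives d = 1136 px.

1136 px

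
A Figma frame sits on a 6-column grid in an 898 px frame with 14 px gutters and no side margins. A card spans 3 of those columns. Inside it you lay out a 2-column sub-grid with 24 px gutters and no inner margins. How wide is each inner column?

Subtracting 5 gutters of 14 leaves 828 for 6 columns, so c = 138 px.
Span of 3: 3·138 + 2·14 = 414 + 28 = 442 px.
2d + 1·24 = 442 → 2d = 418 → d = 209 px.

209 px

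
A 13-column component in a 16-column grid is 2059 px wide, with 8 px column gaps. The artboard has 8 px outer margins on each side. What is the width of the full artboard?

Subtracting 12 column gaps of 8 leaves 1963 for 13 columns, so c = 151 px.
Artboard = 2·8 + 16·151 + 15·8 = 16 + 2416 + 120 = 2552 px.

2552 px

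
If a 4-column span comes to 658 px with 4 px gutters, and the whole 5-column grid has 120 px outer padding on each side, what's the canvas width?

4 columns + 3 gutters: 4c + 3·4 = 658.
4c = 658 − 12 = 646, so c = 161.5 px.
Total width: 2·120 + 5·161.5 + 4·4 = 1063.5 px.

1063.5 px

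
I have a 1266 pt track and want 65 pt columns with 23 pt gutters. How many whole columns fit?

14 columns: 14·65 + 13·23 = 1209 pt ≤ 1266.
15 columns: 1297 pt > 1266. So 14.

14 columns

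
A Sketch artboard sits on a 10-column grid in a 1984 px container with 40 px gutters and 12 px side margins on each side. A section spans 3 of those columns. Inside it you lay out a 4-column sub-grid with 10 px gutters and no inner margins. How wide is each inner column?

132.5 px

Subtract both margins: 1984 − 2·12 = 1960 px.
Subtracting 9 gutters of 40 leaves 1600 for 10 columns, so c = 160 px.
3 columns plus 2 gutters: 480 + 80 = 560 px.
4 columns + 3 gutters: 4d + 3·10 = 560.
4d = 560 − 30 = 530, so d = 132.5 px.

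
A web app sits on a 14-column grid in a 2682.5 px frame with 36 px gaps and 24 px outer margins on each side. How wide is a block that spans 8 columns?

1490 px

Take off 48 px of margins, leaving 2634.5 px.
2634.5 − 13·36 = 2166.5; ÷14 gives c = 154.75 px.
Span of 8: 8·154.75 + 7·36 = 1238 + 252 = 1490 px.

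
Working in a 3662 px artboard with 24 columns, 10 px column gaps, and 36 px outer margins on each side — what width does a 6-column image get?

Take off 72 px of margins, leaving 3590 px.
Subtracting 23 column gaps of 10 leaves 3360 for 24 columns, so c = 140 px.
6 columns plus 5 column gaps: 840 + 50 = 890 px.

890 px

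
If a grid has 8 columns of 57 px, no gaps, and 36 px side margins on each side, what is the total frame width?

Frame = 2·36 + 8·57 = 72 + 456 = 528 px.

528 px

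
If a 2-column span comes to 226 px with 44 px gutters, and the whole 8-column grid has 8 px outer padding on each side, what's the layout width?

1052 px

2c + 1·44 = 226 → 2c = 182 → c = 91 px.
Total width: 2·8 + 8·91 + 7·44 = 1052 px.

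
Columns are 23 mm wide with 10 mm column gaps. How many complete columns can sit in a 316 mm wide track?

9 columns

Each extra column adds 23 + 10 = 33 mm.
(316 + 10) / 33 = 9.88, so 9 columns fit.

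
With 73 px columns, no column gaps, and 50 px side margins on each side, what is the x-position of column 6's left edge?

415 px

Before column 6: the margin + 5 columns + 5 column gaps.
Offset = 50 + 5·(73 + 0) = 50 + 365 = 415 px.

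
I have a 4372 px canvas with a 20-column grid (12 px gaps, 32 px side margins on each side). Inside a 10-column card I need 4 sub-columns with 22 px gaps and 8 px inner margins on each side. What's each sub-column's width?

516.5 px

Outer content = 4372 − 2·32 = 4308 px.
4308 − 19·12 = 4080; ÷20 gives c = 204 px.
Span of 10: 10·204 + 9·12 = 2040 + 108 = 2148 px.
Inner content = 2148 − 2·8 = 2132 px.
Subtracting 3 gaps of 22 leaves 2066 for 4 columns, so d = 516.5 px.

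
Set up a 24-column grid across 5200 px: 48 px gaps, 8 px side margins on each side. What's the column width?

170 px

Content width = 5200 − 2·8 = 5184 px.
Subtracting 23 gaps of 48 leaves 4080 for 24 columns, so c = 170 px.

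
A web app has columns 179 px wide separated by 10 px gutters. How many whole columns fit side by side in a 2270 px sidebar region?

Each extra column adds 179 + 10 = 189 px.
(2270 + 10) / 189 = 12.06, so 12 columns fit.

12 columns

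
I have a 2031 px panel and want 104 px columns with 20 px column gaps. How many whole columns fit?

Each extra column adds 104 + 20 = 124 px.
(2031 + 20) / 124 = 16.54, so 16 columns fit.

16 columns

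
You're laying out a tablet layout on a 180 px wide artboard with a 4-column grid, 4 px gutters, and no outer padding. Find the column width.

42 px

4c + 3·4 = 180 → 4c = 168 → c = 42 px.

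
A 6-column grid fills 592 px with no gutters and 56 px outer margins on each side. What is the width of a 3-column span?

Take off 112 px of margins, leaving 480 px.
6c = 480 → c = 80 px.
3-column span = 3·80 = 240 px.

240 px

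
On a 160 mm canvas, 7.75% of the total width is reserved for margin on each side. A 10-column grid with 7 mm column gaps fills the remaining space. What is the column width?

Each margin = 7.75% of 160 = 12.4 mm; content = 160 − 2·12.4 = 135.2 mm.
10c + 9·7 = 135.2 → 10c = 72.2 → c = 7.22 mm.

7.22 mm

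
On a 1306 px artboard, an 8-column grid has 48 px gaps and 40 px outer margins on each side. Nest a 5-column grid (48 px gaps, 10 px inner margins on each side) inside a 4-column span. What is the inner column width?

Subtract both margins: 1306 − 2·40 = 1226 px.
8 columns + 7 gaps: 8c + 7·48 = 1226.
8c = 1226 − 336 = 890, so c = 111.25 px.
4 columns plus 3 gaps: 445 + 144 = 589 px.
Inner content = 589 − 2·10 = 569 px.
Subtracting 4 gaps of 48 leaves 377 for 5 columns, so d = 75.4 px.

75.4 px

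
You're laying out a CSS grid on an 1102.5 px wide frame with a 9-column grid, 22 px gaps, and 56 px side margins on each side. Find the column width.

Take off 112 px of margins, leaving 990.5 px.
990.5 − 8·22 = 814.5; ÷9 gives c = 90.5 px.

90.5 px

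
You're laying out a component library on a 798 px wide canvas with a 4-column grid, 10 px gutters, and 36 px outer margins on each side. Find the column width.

174 px

Take off 72 px of margins, leaving 726 px.
4 columns + 3 gutters: 4c + 3·10 = 726.
4c = 726 − 30 = 696, so c = 174 px.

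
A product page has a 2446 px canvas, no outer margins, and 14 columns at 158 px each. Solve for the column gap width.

14·158 + 13g = 2446 → 13g = 234 → g = 18 px.

18 px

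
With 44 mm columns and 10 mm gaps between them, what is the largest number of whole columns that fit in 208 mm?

k columns need k·44 + (k−1)·10 = k·54 − 10.
k·54 − 10 ≤ 208 → k ≤ 218 / 54 ≈ 4.04, so k = 4.

4 columns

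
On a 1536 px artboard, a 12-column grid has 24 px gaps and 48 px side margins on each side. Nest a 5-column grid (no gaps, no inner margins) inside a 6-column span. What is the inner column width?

Inside the margins: 1536 − 96 = 1440 px.
12c + 11·24 = 1440 → 12c = 1176 → c = 98 px.
6-column span = 6·98 + 5·24 = 708 px.
With no gaps, each column is 708/5 = 141.6 px.

141.6 px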